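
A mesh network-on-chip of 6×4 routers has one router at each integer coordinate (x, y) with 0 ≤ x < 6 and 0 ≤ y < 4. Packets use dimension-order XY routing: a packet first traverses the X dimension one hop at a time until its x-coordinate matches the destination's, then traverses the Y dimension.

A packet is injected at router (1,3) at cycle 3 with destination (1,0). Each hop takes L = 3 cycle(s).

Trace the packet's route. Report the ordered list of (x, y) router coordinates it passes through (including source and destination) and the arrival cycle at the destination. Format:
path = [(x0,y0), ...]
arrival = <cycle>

[0] x=1 y=3 t=3
[1] x=1 y=2 t=6 →S
[2] x=1 y=1 t=9 →S
[3] x=1 y=0 t=12 →S

path = [(1,3), (1,2), (1,1), (1,0)]
arrival = 12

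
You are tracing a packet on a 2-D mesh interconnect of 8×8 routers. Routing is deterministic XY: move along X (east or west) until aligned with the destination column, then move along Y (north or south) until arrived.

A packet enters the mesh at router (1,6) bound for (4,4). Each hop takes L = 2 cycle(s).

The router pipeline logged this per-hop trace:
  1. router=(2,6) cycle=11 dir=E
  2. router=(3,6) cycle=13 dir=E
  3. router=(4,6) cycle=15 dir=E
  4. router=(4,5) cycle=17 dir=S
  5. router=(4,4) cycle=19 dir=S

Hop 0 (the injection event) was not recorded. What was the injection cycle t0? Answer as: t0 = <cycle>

t0 = 9

At hop 1 the cycle is 11; in general cyc_k = t0 + kL.
Subtract one hop: t0 = 11 − 2 = 9.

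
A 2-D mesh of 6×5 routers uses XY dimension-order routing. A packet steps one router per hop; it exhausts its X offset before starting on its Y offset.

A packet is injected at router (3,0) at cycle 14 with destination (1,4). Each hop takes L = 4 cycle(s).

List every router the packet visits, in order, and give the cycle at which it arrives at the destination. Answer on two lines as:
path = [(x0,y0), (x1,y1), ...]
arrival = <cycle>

path = [(3,0), (2,0), (1,0), (1,1), (1,2), (1,3), (1,4)]
arrival = 38

#0 — 3,0 | c14
#1 — 2,0 | c18 | W
#2 — 1,0 | c22 | W
#3 — 1,1 | c26 | N
#4 — 1,2 | c30 | N
#5 — 1,3 | c34 | N
#6 — 1,4 | c38 | N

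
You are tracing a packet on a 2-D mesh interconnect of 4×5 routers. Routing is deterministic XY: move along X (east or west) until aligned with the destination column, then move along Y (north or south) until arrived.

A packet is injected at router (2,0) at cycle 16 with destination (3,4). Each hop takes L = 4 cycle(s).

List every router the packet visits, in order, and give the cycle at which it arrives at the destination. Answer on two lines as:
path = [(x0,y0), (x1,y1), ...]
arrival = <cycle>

hop 0: (2,0) @ cyc 16
hop 1: (3,0) @ cyc 20  [E]
hop 2: (3,1) @ cyc 24  [N]
hop 3: (3,2) @ cyc 28  [N]
hop 4: (3,3) @ cyc 32  [N]
hop 5: (3,4) @ cyc 36  [N]

path = [(2,0), (3,0), (3,1), (3,2), (3,3), (3,4)]
arrival = 36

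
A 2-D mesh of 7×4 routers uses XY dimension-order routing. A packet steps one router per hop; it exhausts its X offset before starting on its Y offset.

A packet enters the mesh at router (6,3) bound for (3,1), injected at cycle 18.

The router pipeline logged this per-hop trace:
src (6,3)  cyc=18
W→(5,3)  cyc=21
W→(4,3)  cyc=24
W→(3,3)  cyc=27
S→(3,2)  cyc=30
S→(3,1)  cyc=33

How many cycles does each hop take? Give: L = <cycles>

L = 3

Between hops 0 and 1 the cycle counter advances 21 − 18 = 3.
That increment is L by definition: L = 3.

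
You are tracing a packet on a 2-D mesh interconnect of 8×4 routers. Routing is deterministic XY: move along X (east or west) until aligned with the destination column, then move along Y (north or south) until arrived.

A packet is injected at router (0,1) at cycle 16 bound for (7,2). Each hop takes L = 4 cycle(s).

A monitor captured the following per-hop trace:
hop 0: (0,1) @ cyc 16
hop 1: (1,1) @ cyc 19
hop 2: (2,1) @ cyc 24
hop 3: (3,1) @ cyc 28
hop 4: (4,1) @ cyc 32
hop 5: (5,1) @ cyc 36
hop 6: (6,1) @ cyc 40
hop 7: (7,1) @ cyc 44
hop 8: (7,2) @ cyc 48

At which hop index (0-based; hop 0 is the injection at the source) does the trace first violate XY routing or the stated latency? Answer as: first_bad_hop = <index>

first_bad_hop = 1

hop 1: step (+1,+0), +3 cyc — BAD: Δcyc=3≠L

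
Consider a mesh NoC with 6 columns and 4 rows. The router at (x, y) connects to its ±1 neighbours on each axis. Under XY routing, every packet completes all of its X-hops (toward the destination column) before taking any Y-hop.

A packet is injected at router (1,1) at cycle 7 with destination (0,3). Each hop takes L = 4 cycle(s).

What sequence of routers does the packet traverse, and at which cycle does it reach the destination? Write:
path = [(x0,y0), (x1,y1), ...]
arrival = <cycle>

path = [(1,1), (0,1), (0,2), (0,3)]
arrival = 19

t=7: at (1,1)
t=11: at (0,1) after W
t=15: at (0,2) after N
t=19: at (0,3) after N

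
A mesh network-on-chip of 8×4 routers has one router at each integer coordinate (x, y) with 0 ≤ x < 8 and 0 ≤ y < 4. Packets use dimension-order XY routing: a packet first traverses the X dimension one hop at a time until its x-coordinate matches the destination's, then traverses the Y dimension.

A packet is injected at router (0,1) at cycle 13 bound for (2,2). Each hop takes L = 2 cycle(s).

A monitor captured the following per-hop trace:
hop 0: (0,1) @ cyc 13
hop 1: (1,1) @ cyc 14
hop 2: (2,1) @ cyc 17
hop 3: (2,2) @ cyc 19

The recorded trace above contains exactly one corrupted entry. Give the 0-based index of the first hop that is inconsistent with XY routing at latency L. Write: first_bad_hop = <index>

hop 1: step (+1,+0), +1 cyc — BAD: Δcyc=1≠L

first_bad_hop = 1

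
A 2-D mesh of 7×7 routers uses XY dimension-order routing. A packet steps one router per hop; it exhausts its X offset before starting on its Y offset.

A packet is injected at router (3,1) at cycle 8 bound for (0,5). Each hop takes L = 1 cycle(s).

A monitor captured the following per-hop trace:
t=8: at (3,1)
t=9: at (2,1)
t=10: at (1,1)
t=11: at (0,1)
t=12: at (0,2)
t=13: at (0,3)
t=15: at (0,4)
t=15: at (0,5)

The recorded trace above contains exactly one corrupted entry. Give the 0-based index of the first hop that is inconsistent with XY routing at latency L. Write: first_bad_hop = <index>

first_bad_hop = 6

hop 1: step (-1,+0), +1 cyc — ok
hop 2: step (-1,+0), +1 cyc — ok
hop 3: step (-1,+0), +1 cyc — ok
hop 4: step (+0,+1), +1 cyc — ok
hop 5: step (+0,+1), +1 cyc — ok
hop 6: step (+0,+1), +2 cyc — BAD: Δcyc=2≠L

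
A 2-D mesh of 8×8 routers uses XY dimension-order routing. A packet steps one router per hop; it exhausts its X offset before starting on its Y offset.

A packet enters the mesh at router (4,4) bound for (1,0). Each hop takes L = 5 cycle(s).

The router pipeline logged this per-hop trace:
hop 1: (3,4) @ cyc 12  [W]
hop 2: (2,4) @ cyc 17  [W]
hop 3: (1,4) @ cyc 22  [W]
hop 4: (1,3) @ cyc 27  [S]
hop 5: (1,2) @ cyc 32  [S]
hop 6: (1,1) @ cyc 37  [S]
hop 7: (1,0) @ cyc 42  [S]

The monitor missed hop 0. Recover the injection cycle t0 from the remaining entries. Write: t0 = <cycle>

t0 = 7

At hop 1 the cycle is 12; in general cyc_k = t0 + kL.
Subtract one hop: t0 = 12 − 5 = 7.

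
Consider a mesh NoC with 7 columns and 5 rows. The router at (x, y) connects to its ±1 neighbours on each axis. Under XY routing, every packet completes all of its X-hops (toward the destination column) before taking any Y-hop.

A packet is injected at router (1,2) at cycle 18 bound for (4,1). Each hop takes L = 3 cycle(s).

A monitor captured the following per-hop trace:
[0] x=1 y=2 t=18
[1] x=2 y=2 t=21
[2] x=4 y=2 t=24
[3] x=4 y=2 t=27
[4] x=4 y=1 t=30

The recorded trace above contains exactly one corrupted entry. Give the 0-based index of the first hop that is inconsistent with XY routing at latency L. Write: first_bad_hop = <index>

hop 1: step (+1,+0), +3 cyc — ok
hop 2: step (+2,+0), +3 cyc — BAD: non-unit step

first_bad_hop = 2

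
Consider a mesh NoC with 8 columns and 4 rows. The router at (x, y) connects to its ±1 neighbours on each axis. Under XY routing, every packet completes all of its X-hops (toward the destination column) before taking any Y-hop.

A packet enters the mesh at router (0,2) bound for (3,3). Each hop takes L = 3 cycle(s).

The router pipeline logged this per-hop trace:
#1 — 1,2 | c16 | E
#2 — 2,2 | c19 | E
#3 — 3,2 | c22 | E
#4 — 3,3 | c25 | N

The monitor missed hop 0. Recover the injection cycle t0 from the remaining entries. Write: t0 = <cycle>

cyc[1] = 16 and cyc[k] = t0 + k·L for every k.
t0 = cyc[1] − L = 16 − 3 = 13.

t0 = 13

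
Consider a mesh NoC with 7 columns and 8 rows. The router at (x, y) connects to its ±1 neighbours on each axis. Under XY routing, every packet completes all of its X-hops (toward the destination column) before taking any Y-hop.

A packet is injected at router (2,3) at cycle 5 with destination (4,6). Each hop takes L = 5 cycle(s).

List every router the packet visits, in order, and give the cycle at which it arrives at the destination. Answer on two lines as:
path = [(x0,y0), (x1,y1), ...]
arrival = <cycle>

src (2,3)  cyc=5
E→(3,3)  cyc=10
E→(4,3)  cyc=15
N→(4,4)  cyc=20
N→(4,5)  cyc=25
N→(4,6)  cyc=30

path = [(2,3), (3,3), (4,3), (4,4), (4,5), (4,6)]
arrival = 30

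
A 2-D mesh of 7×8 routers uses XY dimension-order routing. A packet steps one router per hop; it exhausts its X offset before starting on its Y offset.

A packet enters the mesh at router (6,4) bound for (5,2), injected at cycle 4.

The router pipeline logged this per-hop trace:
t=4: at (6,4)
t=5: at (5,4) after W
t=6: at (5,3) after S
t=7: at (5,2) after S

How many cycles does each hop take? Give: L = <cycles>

L = 1

Δcyc across hop 0→1: 5 − 4 = 1.
That increment is L by definition: L = 1.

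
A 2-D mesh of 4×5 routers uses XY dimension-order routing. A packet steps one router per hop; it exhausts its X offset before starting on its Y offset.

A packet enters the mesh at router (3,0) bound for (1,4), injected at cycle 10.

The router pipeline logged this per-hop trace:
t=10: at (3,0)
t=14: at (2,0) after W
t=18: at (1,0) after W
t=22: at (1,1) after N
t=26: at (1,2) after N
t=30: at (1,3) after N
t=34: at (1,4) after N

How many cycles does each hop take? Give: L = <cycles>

Δcyc across hop 0→1: 14 − 10 = 4.
Per-hop latency L = Δcyc = 4.

L = 4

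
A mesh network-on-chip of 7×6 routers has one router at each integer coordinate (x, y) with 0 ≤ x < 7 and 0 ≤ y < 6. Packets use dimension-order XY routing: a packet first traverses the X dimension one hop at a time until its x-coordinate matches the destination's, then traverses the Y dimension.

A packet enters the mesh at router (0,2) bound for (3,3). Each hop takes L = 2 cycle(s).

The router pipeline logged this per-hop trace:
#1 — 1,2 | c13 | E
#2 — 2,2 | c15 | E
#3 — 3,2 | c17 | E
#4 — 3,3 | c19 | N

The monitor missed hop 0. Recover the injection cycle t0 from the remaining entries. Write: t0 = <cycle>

cyc[1] = 13 and cyc[k] = t0 + k·L for every k.
t0 = cyc[1] − L = 13 − 2 = 11.

t0 = 11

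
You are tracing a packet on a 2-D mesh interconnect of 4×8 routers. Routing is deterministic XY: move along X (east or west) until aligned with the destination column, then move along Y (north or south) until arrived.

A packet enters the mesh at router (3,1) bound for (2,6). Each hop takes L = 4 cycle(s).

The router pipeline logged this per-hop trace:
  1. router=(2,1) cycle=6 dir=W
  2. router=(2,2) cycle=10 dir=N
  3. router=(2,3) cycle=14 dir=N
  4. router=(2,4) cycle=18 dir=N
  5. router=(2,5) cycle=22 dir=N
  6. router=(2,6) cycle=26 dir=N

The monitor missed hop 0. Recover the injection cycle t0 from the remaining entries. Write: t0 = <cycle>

t0 = 2

At hop 1 the cycle is 6; in general cyc_k = t0 + kL.
t0 = cyc[1] − L = 6 − 4 = 2.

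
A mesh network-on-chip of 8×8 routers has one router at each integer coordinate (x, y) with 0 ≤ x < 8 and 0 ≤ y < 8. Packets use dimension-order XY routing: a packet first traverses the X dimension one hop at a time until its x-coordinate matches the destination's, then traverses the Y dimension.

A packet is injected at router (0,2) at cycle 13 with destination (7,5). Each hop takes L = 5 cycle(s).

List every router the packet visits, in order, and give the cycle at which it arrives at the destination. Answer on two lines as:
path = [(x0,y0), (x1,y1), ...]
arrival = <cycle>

  0. router=(0,2) cycle=13 (inject)
  1. router=(1,2) cycle=18 dir=E
  2. router=(2,2) cycle=23 dir=E
  3. router=(3,2) cycle=28 dir=E
  4. router=(4,2) cycle=33 dir=E
  5. router=(5,2) cycle=38 dir=E
  6. router=(6,2) cycle=43 dir=E
  7. router=(7,2) cycle=48 dir=E
  8. router=(7,3) cycle=53 dir=N
  9. router=(7,4) cycle=58 dir=N
  10. router=(7,5) cycle=63 dir=N

path = [(0,2), (1,2), (2,2), (3,2), (4,2), (5,2), (6,2), (7,2), (7,3), (7,4), (7,5)]
arrival = 63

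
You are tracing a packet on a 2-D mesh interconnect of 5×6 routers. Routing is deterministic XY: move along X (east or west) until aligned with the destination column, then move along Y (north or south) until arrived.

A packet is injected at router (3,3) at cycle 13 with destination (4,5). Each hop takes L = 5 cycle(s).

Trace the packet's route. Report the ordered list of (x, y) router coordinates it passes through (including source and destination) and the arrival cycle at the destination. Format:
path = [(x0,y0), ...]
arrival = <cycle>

  0. router=(3,3) cycle=13 (inject)
  1. router=(4,3) cycle=18 dir=E
  2. router=(4,4) cycle=23 dir=N
  3. router=(4,5) cycle=28 dir=N

path = [(3,3), (4,3), (4,4), (4,5)]
arrival = 28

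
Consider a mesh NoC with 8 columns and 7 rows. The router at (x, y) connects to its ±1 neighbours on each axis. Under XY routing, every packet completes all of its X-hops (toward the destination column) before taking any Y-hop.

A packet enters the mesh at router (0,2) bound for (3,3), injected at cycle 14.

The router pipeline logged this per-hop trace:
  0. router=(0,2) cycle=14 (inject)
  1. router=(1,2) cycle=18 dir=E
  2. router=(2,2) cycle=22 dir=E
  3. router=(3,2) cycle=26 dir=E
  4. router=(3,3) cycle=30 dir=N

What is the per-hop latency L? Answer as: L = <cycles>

cyc[1] − cyc[0] = 18 − 14 = 4.
Each hop adds L, hence L = 4.

L = 4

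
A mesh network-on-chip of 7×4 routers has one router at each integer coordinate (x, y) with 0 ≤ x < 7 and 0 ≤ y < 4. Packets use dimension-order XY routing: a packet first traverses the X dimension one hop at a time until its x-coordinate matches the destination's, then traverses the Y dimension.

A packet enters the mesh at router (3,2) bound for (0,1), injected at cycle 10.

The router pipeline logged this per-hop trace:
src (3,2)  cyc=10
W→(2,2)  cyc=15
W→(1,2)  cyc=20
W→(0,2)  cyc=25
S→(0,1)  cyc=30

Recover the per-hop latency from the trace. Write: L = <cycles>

L = 5

cyc[1] − cyc[0] = 15 − 10 = 5.
One hop costs L cycles, so L = 5.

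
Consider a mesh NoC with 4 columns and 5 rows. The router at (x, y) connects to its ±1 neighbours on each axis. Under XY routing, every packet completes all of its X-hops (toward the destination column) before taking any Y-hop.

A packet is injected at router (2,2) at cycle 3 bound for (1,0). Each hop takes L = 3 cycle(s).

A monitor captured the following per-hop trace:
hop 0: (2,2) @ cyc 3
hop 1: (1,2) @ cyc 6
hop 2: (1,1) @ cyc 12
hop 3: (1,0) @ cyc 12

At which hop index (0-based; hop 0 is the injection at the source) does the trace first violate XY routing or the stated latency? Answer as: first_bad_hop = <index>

first_bad_hop = 2

[1] (-1,+0) / 3c ⇒ ok
[2] (+0,-1) / 6c ⇒ BAD: Δcyc=6≠L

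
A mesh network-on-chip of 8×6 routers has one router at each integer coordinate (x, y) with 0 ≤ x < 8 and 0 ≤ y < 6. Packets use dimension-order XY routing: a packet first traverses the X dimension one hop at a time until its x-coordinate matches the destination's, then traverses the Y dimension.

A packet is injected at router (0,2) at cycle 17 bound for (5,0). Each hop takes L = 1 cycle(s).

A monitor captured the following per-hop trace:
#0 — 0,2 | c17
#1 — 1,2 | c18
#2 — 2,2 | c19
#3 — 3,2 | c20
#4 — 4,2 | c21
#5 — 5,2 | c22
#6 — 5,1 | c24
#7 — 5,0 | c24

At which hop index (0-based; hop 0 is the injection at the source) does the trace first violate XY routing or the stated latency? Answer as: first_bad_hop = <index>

[1] (+1,+0) / 1c ⇒ ok
[2] (+1,+0) / 1c ⇒ ok
[3] (+1,+0) / 1c ⇒ ok
[4] (+1,+0) / 1c ⇒ ok
[5] (+1,+0) / 1c ⇒ ok
[6] (+0,-1) / 2c ⇒ BAD: Δcyc=2≠L

first_bad_hop = 6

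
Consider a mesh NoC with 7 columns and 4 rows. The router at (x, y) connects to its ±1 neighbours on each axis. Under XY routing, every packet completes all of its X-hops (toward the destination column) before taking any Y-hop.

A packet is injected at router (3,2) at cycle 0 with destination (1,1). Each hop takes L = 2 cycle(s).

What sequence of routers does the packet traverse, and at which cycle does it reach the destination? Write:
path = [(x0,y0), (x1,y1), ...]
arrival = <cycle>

path = [(3,2), (2,2), (1,2), (1,1)]
arrival = 6

  0. router=(3,2) cycle=0 (inject)
  1. router=(2,2) cycle=2 dir=W
  2. router=(1,2) cycle=4 dir=W
  3. router=(1,1) cycle=6 dir=S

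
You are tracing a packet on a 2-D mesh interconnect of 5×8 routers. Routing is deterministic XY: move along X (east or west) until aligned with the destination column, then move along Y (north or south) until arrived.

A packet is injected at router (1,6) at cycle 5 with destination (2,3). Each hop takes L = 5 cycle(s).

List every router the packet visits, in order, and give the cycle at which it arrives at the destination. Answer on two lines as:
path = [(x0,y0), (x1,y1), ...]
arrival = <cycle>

path = [(1,6), (2,6), (2,5), (2,4), (2,3)]
arrival = 25

  0. router=(1,6) cycle=5 (inject)
  1. router=(2,6) cycle=10 dir=E
  2. router=(2,5) cycle=15 dir=S
  3. router=(2,4) cycle=20 dir=S
  4. router=(2,3) cycle=25 dir=S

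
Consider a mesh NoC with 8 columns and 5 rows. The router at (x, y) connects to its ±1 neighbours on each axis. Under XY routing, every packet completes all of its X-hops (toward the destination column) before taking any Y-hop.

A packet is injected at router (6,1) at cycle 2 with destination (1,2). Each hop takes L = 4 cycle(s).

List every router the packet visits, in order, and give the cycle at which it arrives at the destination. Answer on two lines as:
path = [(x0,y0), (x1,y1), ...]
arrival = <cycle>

path = [(6,1), (5,1), (4,1), (3,1), (2,1), (1,1), (1,2)]
arrival = 26

t=2: at (6,1)
t=6: at (5,1) after W
t=10: at (4,1) after W
t=14: at (3,1) after W
t=18: at (2,1) after W
t=22: at (1,1) after W
t=26: at (1,2) after N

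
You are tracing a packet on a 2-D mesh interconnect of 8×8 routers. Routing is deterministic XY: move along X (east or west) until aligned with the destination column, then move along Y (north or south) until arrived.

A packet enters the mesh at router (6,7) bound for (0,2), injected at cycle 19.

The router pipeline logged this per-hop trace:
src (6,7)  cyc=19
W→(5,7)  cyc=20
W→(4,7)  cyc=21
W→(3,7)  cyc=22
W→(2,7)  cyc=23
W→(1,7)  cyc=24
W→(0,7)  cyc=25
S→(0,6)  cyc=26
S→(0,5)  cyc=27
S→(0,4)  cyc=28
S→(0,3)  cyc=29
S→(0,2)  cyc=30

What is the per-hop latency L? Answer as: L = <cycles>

Δcyc across hop 0→1: 20 − 19 = 1.
One hop costs L cycles, so L = 1.

L = 1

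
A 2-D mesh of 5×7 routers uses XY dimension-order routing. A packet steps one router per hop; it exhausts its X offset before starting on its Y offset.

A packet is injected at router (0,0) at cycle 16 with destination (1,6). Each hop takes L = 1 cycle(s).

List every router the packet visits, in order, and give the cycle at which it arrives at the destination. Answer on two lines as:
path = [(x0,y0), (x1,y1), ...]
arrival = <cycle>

path = [(0,0), (1,0), (1,1), (1,2), (1,3), (1,4), (1,5), (1,6)]
arrival = 23

#0 — 0,0 | c16
#1 — 1,0 | c17 | E
#2 — 1,1 | c18 | N
#3 — 1,2 | c19 | N
#4 — 1,3 | c20 | N
#5 — 1,4 | c21 | N
#6 — 1,5 | c22 | N
#7 — 1,6 | c23 | N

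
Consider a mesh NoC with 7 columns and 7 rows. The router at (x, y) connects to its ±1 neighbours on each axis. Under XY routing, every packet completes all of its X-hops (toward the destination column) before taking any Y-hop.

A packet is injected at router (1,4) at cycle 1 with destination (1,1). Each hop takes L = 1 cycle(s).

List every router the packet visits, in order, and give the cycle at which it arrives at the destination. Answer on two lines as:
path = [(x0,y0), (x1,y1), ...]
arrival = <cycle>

path = [(1,4), (1,3), (1,2), (1,1)]
arrival = 4

[0] x=1 y=4 t=1
[1] x=1 y=3 t=2 →S
[2] x=1 y=2 t=3 →S
[3] x=1 y=1 t=4 →S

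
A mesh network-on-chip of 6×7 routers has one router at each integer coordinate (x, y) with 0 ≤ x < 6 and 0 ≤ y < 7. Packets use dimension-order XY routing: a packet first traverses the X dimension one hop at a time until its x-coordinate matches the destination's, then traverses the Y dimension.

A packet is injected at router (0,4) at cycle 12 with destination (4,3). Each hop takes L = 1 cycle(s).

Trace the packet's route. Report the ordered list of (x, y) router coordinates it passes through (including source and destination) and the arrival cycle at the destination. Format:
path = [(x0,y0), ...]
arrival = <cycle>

hop 0: (0,4) @ cyc 12
hop 1: (1,4) @ cyc 13  [E]
hop 2: (2,4) @ cyc 14  [E]
hop 3: (3,4) @ cyc 15  [E]
hop 4: (4,4) @ cyc 16  [E]
hop 5: (4,3) @ cyc 17  [S]

path = [(0,4), (1,4), (2,4), (3,4), (4,4), (4,3)]
arrival = 17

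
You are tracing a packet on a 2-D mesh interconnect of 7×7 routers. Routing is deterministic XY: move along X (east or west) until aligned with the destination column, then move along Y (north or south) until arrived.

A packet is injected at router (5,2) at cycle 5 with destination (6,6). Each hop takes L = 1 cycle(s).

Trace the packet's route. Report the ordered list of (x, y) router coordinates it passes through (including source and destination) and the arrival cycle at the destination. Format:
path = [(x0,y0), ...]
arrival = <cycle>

path = [(5,2), (6,2), (6,3), (6,4), (6,5), (6,6)]
arrival = 10

  0. router=(5,2) cycle=5 (inject)
  1. router=(6,2) cycle=6 dir=E
  2. router=(6,3) cycle=7 dir=N
  3. router=(6,4) cycle=8 dir=N
  4. router=(6,5) cycle=9 dir=N
  5. router=(6,6) cycle=10 dir=N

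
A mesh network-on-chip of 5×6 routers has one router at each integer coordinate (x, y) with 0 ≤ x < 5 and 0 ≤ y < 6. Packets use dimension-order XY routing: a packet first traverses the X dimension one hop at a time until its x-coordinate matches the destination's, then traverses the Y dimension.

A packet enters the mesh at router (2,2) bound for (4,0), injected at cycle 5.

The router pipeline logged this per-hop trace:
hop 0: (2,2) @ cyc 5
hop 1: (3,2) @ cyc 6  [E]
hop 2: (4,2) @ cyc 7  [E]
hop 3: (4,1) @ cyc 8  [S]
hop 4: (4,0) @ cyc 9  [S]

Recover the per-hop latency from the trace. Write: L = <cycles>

From hop 0 (5) to hop 1 (6): +1 cycles.
One hop costs L cycles, so L = 1.

L = 1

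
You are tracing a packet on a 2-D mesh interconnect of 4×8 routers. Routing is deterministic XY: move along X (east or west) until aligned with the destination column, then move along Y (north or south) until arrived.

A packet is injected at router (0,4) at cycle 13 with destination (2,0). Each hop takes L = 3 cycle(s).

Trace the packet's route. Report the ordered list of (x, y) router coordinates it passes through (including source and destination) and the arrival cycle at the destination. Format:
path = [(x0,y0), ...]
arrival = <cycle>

hop 0: (0,4) @ cyc 13
hop 1: (1,4) @ cyc 16  [E]
hop 2: (2,4) @ cyc 19  [E]
hop 3: (2,3) @ cyc 22  [S]
hop 4: (2,2) @ cyc 25  [S]
hop 5: (2,1) @ cyc 28  [S]
hop 6: (2,0) @ cyc 31  [S]

path = [(0,4), (1,4), (2,4), (2,3), (2,2), (2,1), (2,0)]
arrival = 31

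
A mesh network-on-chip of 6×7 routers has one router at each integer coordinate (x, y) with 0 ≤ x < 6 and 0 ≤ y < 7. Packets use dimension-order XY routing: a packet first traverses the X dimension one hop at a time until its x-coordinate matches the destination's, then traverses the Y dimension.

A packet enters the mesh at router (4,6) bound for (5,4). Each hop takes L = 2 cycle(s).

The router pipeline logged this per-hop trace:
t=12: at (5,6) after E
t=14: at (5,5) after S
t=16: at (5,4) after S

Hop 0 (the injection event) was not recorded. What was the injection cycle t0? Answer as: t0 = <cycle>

At hop 1 the cycle is 12; in general cyc_k = t0 + kL.
t0 = cyc[1] − L = 12 − 2 = 10.

t0 = 10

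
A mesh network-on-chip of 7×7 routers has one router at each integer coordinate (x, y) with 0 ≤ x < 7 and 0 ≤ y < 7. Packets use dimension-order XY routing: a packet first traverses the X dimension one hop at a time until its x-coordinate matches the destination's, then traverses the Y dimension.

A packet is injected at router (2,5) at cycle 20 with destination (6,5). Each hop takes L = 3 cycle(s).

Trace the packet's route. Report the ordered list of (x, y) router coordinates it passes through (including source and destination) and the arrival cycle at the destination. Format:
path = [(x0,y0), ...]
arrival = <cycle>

path = [(2,5), (3,5), (4,5), (5,5), (6,5)]
arrival = 32

[0] x=2 y=5 t=20
[1] x=3 y=5 t=23 →E
[2] x=4 y=5 t=26 →E
[3] x=5 y=5 t=29 →E
[4] x=6 y=5 t=32 →E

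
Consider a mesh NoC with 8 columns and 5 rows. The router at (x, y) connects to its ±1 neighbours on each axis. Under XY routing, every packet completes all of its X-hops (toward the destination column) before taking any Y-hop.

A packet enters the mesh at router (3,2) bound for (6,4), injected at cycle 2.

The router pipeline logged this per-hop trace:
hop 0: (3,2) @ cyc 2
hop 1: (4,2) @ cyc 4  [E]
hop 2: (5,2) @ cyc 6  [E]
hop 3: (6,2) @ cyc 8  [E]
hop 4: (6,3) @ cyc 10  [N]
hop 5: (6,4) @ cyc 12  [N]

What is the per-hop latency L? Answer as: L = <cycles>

L = 2

From hop 0 (2) to hop 1 (4): +2 cycles.
That increment is L by definition: L = 2.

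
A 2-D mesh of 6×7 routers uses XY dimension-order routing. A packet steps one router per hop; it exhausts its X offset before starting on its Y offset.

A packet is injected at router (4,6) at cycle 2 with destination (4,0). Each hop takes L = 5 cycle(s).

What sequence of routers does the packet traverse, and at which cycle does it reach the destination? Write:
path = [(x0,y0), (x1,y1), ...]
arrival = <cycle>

#0 — 4,6 | c2
#1 — 4,5 | c7 | S
#2 — 4,4 | c12 | S
#3 — 4,3 | c17 | S
#4 — 4,2 | c22 | S
#5 — 4,1 | c27 | S
#6 — 4,0 | c32 | S

path = [(4,6), (4,5), (4,4), (4,3), (4,2), (4,1), (4,0)]
arrival = 32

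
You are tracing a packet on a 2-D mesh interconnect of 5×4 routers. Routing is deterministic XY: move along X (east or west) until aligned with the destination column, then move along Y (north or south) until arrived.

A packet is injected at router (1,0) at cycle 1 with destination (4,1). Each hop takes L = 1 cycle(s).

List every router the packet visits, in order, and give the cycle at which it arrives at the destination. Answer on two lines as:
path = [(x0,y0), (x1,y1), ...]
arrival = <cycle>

src (1,0)  cyc=1
E→(2,0)  cyc=2
E→(3,0)  cyc=3
E→(4,0)  cyc=4
N→(4,1)  cyc=5

path = [(1,0), (2,0), (3,0), (4,0), (4,1)]
arrival = 5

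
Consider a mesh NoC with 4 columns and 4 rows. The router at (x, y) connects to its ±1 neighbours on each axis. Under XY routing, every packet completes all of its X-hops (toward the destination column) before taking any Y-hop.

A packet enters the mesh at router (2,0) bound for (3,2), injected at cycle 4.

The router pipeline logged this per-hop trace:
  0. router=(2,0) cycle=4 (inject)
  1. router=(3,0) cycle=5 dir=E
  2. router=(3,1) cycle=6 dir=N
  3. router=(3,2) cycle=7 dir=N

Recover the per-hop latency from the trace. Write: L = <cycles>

L = 1

cyc[1] − cyc[0] = 5 − 4 = 1.
Per-hop latency L = Δcyc = 1.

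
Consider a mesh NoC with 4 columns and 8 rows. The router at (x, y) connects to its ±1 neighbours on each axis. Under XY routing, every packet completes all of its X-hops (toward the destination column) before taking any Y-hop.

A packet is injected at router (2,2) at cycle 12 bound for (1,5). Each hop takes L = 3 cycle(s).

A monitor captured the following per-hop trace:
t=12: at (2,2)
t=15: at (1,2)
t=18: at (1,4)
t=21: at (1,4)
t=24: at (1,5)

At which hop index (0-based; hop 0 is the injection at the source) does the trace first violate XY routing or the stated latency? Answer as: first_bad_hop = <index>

  1: Δx=-1 Δy=+0 Δt=3 [ok]
  2: Δx=+0 Δy=+2 Δt=3 [BAD: non-unit step]

first_bad_hop = 2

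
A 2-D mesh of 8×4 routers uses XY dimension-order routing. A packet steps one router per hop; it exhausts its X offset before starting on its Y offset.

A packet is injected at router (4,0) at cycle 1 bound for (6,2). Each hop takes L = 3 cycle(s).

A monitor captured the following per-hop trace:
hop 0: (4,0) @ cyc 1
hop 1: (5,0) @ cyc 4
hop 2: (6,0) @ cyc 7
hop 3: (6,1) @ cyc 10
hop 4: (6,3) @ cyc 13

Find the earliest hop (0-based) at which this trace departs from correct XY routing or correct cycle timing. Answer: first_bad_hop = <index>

check 1→ d=(1,0) cyc+3: ok
check 2→ d=(1,0) cyc+3: ok
check 3→ d=(0,1) cyc+3: ok
check 4→ d=(0,2) cyc+3: BAD: non-unit step

first_bad_hop = 4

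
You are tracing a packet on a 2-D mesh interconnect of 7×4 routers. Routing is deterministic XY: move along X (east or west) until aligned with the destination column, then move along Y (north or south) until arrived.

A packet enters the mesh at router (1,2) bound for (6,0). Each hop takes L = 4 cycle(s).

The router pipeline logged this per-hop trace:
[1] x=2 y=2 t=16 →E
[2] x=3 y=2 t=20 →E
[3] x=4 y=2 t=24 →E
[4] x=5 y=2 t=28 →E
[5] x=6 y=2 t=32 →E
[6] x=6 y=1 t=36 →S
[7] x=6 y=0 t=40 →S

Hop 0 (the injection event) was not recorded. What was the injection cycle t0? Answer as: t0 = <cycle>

Hop 1 reached at cycle 16; hop k is at t0 + k·L.
Therefore t0 = 16 − L = 12.

t0 = 12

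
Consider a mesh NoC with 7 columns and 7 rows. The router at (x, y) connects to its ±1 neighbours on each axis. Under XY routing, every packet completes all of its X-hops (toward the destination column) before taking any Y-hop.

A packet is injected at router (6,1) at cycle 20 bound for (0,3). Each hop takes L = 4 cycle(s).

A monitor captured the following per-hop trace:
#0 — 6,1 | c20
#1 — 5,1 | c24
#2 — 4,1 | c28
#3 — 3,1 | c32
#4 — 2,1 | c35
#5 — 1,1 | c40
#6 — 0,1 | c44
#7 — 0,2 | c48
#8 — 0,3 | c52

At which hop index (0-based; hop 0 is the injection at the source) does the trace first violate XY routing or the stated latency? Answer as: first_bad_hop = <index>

  1: Δx=-1 Δy=+0 Δt=4 [ok]
  2: Δx=-1 Δy=+0 Δt=4 [ok]
  3: Δx=-1 Δy=+0 Δt=4 [ok]
  4: Δx=-1 Δy=+0 Δt=3 [BAD: Δcyc=3≠L]

first_bad_hop = 4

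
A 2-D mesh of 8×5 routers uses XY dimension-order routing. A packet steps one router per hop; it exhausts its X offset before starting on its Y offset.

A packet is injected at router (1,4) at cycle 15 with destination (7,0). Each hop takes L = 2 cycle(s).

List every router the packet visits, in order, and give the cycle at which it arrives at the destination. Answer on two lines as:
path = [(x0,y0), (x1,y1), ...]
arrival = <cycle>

#0 — 1,4 | c15
#1 — 2,4 | c17 | E
#2 — 3,4 | c19 | E
#3 — 4,4 | c21 | E
#4 — 5,4 | c23 | E
#5 — 6,4 | c25 | E
#6 — 7,4 | c27 | E
#7 — 7,3 | c29 | S
#8 — 7,2 | c31 | S
#9 — 7,1 | c33 | S
#10 — 7,0 | c35 | S

path = [(1,4), (2,4), (3,4), (4,4), (5,4), (6,4), (7,4), (7,3), (7,2), (7,1), (7,0)]
arrival = 35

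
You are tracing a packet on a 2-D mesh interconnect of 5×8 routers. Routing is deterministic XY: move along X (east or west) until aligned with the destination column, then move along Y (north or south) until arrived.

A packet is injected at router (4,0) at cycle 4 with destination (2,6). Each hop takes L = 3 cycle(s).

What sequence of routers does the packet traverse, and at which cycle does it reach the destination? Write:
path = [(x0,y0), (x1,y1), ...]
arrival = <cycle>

#0 — 4,0 | c4
#1 — 3,0 | c7 | W
#2 — 2,0 | c10 | W
#3 — 2,1 | c13 | N
#4 — 2,2 | c16 | N
#5 — 2,3 | c19 | N
#6 — 2,4 | c22 | N
#7 — 2,5 | c25 | N
#8 — 2,6 | c28 | N

path = [(4,0), (3,0), (2,0), (2,1), (2,2), (2,3), (2,4), (2,5), (2,6)]
arrival = 28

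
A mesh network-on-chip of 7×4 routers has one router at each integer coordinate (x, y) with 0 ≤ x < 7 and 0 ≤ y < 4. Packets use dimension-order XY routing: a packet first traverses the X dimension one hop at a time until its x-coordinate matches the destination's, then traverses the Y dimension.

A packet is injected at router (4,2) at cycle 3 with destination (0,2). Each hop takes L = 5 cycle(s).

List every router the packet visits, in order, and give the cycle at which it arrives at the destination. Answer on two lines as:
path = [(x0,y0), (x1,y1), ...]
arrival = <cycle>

src (4,2)  cyc=3
W→(3,2)  cyc=8
W→(2,2)  cyc=13
W→(1,2)  cyc=18
W→(0,2)  cyc=23

path = [(4,2), (3,2), (2,2), (1,2), (0,2)]
arrival = 23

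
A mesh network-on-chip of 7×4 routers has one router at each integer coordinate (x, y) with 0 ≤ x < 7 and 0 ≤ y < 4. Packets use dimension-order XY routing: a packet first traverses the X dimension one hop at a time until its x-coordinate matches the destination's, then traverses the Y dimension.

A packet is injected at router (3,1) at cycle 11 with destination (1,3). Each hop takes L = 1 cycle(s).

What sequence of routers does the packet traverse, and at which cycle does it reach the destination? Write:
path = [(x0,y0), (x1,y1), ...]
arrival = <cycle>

path = [(3,1), (2,1), (1,1), (1,2), (1,3)]
arrival = 15

t=11: at (3,1)
t=12: at (2,1) after W
t=13: at (1,1) after W
t=14: at (1,2) after N
t=15: at (1,3) after N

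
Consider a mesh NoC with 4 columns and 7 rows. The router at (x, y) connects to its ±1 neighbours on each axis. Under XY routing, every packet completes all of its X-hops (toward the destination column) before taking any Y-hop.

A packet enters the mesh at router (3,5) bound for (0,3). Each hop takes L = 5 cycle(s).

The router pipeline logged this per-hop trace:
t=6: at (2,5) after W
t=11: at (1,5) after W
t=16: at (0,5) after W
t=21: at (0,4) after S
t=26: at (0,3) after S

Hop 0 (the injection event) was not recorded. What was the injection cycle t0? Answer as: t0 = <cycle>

t0 = 1

cyc[1] = 6 and cyc[k] = t0 + k·L for every k.
Subtract one hop: t0 = 6 − 5 = 1.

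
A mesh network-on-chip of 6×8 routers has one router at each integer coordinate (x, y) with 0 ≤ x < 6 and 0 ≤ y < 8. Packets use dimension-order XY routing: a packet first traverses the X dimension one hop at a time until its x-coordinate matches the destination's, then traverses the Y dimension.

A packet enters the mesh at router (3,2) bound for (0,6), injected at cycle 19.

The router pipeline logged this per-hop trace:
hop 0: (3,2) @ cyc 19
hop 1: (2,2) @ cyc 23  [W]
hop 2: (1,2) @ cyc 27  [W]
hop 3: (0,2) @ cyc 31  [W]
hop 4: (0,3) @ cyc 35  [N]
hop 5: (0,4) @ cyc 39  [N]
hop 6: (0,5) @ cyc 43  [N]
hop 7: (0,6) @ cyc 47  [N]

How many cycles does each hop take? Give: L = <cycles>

L = 4

Between hops 0 and 1 the cycle counter advances 23 − 19 = 4.
One hop costs L cycles, so L = 4.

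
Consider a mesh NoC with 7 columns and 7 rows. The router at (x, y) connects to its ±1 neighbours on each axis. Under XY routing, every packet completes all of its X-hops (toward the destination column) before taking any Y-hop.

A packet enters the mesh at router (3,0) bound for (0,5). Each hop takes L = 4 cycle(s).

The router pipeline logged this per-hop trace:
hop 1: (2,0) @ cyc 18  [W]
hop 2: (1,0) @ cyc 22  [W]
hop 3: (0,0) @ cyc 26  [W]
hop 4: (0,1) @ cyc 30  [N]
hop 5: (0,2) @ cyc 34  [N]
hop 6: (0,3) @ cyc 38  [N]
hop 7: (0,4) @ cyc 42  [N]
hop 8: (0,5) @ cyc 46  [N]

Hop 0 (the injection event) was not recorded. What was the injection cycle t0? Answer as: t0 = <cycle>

Hop 1 reached at cycle 18; hop k is at t0 + k·L.
Therefore t0 = 18 − L = 14.

t0 = 14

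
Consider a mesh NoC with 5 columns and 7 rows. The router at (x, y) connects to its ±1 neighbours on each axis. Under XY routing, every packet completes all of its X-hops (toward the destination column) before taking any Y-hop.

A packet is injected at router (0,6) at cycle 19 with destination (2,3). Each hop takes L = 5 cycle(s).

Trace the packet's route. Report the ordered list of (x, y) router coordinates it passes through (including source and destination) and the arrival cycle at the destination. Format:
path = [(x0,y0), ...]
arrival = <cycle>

t=19: at (0,6)
t=24: at (1,6) after E
t=29: at (2,6) after E
t=34: at (2,5) after S
t=39: at (2,4) after S
t=44: at (2,3) after S

path = [(0,6), (1,6), (2,6), (2,5), (2,4), (2,3)]
arrival = 44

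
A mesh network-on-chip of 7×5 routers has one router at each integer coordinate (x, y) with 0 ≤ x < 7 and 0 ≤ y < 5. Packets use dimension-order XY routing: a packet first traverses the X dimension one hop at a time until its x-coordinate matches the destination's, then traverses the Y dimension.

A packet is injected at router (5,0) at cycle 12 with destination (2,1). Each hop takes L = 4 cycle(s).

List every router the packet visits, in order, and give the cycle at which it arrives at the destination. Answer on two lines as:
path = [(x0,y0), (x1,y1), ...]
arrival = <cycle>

[0] x=5 y=0 t=12
[1] x=4 y=0 t=16 →W
[2] x=3 y=0 t=20 →W
[3] x=2 y=0 t=24 →W
[4] x=2 y=1 t=28 →N

path = [(5,0), (4,0), (3,0), (2,0), (2,1)]
arrival = 28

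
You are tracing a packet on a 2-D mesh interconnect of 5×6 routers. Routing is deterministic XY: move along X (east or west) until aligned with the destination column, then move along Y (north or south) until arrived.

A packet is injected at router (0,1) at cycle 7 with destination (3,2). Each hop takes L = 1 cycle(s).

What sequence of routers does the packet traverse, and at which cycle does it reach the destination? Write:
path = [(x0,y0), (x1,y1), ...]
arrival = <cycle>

path = [(0,1), (1,1), (2,1), (3,1), (3,2)]
arrival = 11

[0] x=0 y=1 t=7
[1] x=1 y=1 t=8 →E
[2] x=2 y=1 t=9 →E
[3] x=3 y=1 t=10 →E
[4] x=3 y=2 t=11 →N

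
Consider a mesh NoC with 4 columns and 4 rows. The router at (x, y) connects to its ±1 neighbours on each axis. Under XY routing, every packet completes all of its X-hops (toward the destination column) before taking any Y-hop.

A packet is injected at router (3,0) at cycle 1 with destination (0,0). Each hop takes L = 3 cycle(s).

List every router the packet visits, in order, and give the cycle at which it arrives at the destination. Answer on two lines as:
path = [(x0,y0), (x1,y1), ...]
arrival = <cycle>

path = [(3,0), (2,0), (1,0), (0,0)]
arrival = 10

t=1: at (3,0)
t=4: at (2,0) after W
t=7: at (1,0) after W
t=10: at (0,0) after W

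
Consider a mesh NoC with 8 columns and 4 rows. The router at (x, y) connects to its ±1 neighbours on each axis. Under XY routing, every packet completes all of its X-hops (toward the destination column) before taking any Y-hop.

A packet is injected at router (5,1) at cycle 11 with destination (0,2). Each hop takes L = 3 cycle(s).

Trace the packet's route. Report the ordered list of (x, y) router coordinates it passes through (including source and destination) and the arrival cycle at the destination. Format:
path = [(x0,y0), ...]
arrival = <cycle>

src (5,1)  cyc=11
W→(4,1)  cyc=14
W→(3,1)  cyc=17
W→(2,1)  cyc=20
W→(1,1)  cyc=23
W→(0,1)  cyc=26
N→(0,2)  cyc=29

path = [(5,1), (4,1), (3,1), (2,1), (1,1), (0,1), (0,2)]
arrival = 29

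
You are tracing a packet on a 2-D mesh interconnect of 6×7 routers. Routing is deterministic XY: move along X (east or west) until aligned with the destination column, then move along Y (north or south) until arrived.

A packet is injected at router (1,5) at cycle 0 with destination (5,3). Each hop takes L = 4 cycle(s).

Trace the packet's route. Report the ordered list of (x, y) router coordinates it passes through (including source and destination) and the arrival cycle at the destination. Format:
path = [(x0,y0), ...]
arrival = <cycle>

path = [(1,5), (2,5), (3,5), (4,5), (5,5), (5,4), (5,3)]
arrival = 24

hop 0: (1,5) @ cyc 0
hop 1: (2,5) @ cyc 4  [E]
hop 2: (3,5) @ cyc 8  [E]
hop 3: (4,5) @ cyc 12  [E]
hop 4: (5,5) @ cyc 16  [E]
hop 5: (5,4) @ cyc 20  [S]
hop 6: (5,3) @ cyc 24  [S]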